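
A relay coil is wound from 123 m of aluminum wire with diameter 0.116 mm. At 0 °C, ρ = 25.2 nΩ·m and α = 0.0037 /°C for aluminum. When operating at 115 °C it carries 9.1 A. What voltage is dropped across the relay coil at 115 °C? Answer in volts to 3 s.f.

ρ = 25.2 nΩ·m = 2.52×10^-8 Ω·m
A = π(d/2)² = π(5.8000e-05 m)² = 1.057e-08 m²
R₍0₎ = ρL/A = (2.52×10^-8)(123)/(1.057e-08) = 293.3 Ω
R₍115₎ = R₍0₎(1 + αΔT) = 293.3 × (1 + 0.0037×115) = 418.1 Ω
V = IR = 9.1 × 418.1 = 3800 V

3800 V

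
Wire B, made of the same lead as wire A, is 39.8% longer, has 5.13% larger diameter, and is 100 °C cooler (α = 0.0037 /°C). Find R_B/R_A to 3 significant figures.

0.797

R ∝ ρL/d² with ρ ∝ (1+αΔT), so R_B/R_A = (1 + 39.8/100) × (1 + 5.13/100)⁻² × (1 − 0.0037×100)
= 1.398 × 0.9048 × 0.63 = 0.797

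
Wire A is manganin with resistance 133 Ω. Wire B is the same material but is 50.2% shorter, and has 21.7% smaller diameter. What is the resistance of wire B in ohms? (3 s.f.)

108 Ω

R ∝ L/d², so R_B/R_A = (1 − 50.2/100) × (1 − 21.7/100)⁻²
= 0.498 × 1.631 = 0.8123
R_B = 0.8123 × 133 = 108 Ω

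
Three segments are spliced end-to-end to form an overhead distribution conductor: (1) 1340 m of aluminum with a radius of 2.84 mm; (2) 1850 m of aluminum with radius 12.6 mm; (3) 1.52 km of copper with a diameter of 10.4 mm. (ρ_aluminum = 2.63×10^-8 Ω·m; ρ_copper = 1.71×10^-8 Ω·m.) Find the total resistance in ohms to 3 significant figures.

Seg 1: A = πr² = π(2.8400e-03 m)² = 2.534e-05 m²
R_1 = (2.63×10^-8)(1340)/(2.534e-05) = 1.391 Ω
Seg 2: A = πr² = π(1.2600e-02 m)² = 4.988e-04 m²
R_2 = (2.63×10^-8)(1850)/(4.988e-04) = 0.09755 Ω
Seg 3: A = π(d/2)² = π(5.2000e-03 m)² = 8.495e-05 m²
R_3 = (1.71×10^-8)(1520)/(8.495e-05) = 0.306 Ω
R_total = R_1 + R_2 + R_3 = 1.79 Ω

1.79 Ω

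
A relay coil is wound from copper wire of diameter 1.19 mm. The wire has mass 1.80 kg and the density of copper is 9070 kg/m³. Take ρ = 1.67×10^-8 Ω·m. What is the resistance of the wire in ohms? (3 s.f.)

A = π(d/2)² = π(5.9500e-04 m)² = 1.1122e-06 m²
L = m/(density·A) = 1.8/(9070×1.1122e-06) = 178.4 m
R = ρL/A = (1.67×10^-8)(178.4)/(1.1122e-06) = 2.68 Ω

2.68 Ω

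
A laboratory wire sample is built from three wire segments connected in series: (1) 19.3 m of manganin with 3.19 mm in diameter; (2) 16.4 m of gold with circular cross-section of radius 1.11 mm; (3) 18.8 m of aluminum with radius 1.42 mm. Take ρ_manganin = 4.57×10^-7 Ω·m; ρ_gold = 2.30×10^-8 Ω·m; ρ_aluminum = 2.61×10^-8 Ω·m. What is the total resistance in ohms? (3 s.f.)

1.28 Ω

Seg 1: A = π(d/2)² = π(1.5950e-03 m)² = 7.992e-06 m²
R_1 = (4.57×10^-7)(19.3)/(7.992e-06) = 1.104 Ω
Seg 2: A = πr² = π(1.1100e-03 m)² = 3.871e-06 m²
R_2 = (2.30×10^-8)(16.4)/(3.871e-06) = 0.09745 Ω
Seg 3: A = πr² = π(1.4200e-03 m)² = 6.335e-06 m²
R_3 = (2.61×10^-8)(18.8)/(6.335e-06) = 0.07746 Ω
R_total = R_1 + R_2 + R_3 = 1.28 Ω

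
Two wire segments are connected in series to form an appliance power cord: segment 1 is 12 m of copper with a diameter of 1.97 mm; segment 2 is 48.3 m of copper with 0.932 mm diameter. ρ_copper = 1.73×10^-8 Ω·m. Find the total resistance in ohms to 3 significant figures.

Segment 1: A = π(d/2)² = π(9.8500e-04 m)² = 3.048e-06 m²
R₁ = ρL/A = (1.73×10^-8)(12)/(3.048e-06) = 0.06811 Ω
Segment 2: A = π(d/2)² = π(4.6600e-04 m)² = 6.822e-07 m²
R₂ = (1.73×10^-8)(48.3)/(6.822e-07) = 1.225 Ω
R = R₁ + R₂ = 1.29 Ω

1.29 Ω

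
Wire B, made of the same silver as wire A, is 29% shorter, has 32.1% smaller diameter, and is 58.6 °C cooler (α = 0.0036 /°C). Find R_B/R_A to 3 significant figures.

R ∝ ρL/d² with ρ ∝ (1+αΔT), so R_B/R_A = (1 − 29/100) × (1 − 32.1/100)⁻² × (1 − 0.0036×58.6)
= 0.71 × 2.169 × 0.789 = 1.22

1.22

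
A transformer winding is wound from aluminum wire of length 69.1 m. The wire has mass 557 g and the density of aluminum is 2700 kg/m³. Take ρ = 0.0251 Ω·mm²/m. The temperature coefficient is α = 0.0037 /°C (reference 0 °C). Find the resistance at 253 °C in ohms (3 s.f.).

ρ = 0.0251 Ω·mm²/m = 2.51×10^-8 Ω·m
A = m/(density·L) = 0.557/(2700×69.1) = 2.9855e-06 m²
R = ρL/A = (2.51×10^-8)(69.1)/(2.9855e-06) = 0.5809 Ω
R(253 °C) = 0.5809 × (1 + 0.0037×253) = 1.12 Ω

1.12 Ω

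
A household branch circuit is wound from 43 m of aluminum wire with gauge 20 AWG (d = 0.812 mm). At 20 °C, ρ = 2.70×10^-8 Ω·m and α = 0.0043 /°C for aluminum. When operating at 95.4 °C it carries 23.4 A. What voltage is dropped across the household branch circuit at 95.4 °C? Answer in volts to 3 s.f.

69.5 V

A = π(0.812/2 mm)² = π(4.0600e-04 m)² = 5.178e-07 m²
R₍20₎ = ρL/A = (2.70×10^-8)(43)/(5.178e-07) = 2.242 Ω
R₍95.4₎ = R₍20₎(1 + αΔT) = 2.242 × (1 + 0.0043×75.4) = 2.969 Ω
V = IR = 23.4 × 2.969 = 69.5 V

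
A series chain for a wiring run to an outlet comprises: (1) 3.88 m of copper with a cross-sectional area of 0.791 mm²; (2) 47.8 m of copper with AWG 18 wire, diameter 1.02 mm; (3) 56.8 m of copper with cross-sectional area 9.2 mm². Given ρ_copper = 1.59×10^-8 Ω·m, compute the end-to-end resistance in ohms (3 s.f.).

Seg 1: A = 0.791 mm² = 7.910e-07 m²
R_1 = (1.59×10^-8)(3.88)/(7.910e-07) = 0.07799 Ω
Seg 2: A = π(1.02/2 mm)² = π(5.1000e-04 m)² = 8.171e-07 m²
R_2 = (1.59×10^-8)(47.8)/(8.171e-07) = 0.9301 Ω
Seg 3: A = 9.2 mm² = 9.200e-06 m²
R_3 = (1.59×10^-8)(56.8)/(9.200e-06) = 0.09817 Ω
R_total = R_1 + R_2 + R_3 = 1.11 Ω

1.11 Ω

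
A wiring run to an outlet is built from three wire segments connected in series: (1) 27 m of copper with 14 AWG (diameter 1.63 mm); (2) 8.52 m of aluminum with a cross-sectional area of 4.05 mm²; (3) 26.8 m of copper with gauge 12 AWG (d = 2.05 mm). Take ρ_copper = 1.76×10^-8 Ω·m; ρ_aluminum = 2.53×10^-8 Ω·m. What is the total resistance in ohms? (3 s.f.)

0.424 Ω

Seg 1: A = π(1.63/2 mm)² = π(8.1500e-04 m)² = 2.087e-06 m²
R_1 = (1.76×10^-8)(27)/(2.087e-06) = 0.2277 Ω
Seg 2: A = 4.05 mm² = 4.050e-06 m²
R_2 = (2.53×10^-8)(8.52)/(4.050e-06) = 0.05322 Ω
Seg 3: A = π(2.05/2 mm)² = π(1.0250e-03 m)² = 3.301e-06 m²
R_3 = (1.76×10^-8)(26.8)/(3.301e-06) = 0.1429 Ω
R_total = R_1 + R_2 + R_3 = 0.424 Ω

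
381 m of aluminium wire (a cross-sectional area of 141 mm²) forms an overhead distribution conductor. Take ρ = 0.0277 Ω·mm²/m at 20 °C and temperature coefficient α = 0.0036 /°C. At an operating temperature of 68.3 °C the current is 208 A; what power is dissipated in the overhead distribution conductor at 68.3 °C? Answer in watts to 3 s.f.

3800 W

ρ = 0.0277 Ω·mm²/m = 2.77×10^-8 Ω·m
A = 141 mm² = 1.410e-04 m²
R₍20₎ = ρL/A = (2.77×10^-8)(381)/(1.410e-04) = 0.07485 Ω
R₍68.3₎ = R₍20₎(1 + αΔT) = 0.07485 × (1 + 0.0036×48.3) = 0.08786 Ω
P = I²R = (208)² × 0.08786 = 3800 W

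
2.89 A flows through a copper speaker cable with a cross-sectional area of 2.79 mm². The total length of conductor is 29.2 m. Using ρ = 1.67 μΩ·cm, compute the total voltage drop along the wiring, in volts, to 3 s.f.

0.505 V

ρ = 1.67 μΩ·cm = 1.67×10^-8 Ω·m
A = 2.79 mm² = 2.790e-06 m²
R = ρL/A = (1.67×10^-8)(29.2)/(2.790e-06) = 0.1748 Ω
V = IR = 2.89 × 0.1748 = 0.505 V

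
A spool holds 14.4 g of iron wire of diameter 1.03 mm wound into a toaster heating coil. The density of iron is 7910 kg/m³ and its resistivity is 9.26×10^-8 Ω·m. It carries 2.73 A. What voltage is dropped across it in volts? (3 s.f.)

A = π(d/2)² = π(5.1500e-04 m)² = 8.3323e-07 m²
L = m/(density·A) = 0.0144/(7910×8.3323e-07) = 2.185 m
R = ρL/A = (9.26×10^-8)(2.185)/(8.3323e-07) = 0.2428 Ω
V = IR = 2.73 × 0.2428 = 0.663 V

0.663 V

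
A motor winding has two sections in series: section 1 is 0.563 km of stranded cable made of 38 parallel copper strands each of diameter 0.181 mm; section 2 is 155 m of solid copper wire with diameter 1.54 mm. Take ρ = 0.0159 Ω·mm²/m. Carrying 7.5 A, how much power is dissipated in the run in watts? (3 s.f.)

589 W

ρ = 0.0159 Ω·mm²/m = 1.59×10^-8 Ω·m
Section 1: A_strand = π(9.0500e-05)² = 2.573e-08 m²; R₁ = ρL/(N·A_s) = (1.59×10^-8)(563)/(38×2.573e-08) = 9.155 Ω
Section 2: A = π(d/2)² = π(7.7000e-04 m)² = 1.863e-06 m²
R₂ = (1.59×10^-8)(155)/(1.863e-06) = 1.323 Ω
R = R₁ + R₂ = 10.48 Ω
P = I²R = (7.5)² × 10.48 = 589 W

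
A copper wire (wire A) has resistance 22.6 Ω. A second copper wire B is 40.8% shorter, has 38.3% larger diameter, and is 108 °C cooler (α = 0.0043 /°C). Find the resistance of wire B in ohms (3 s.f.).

R ∝ ρL/d² with ρ ∝ (1+αΔT), so R_B/R_A = (1 − 40.8/100) × (1 + 38.3/100)⁻² × (1 − 0.0043×108)
= 0.592 × 0.5228 × 0.5356 = 0.1658
R_B = 0.1658 × 22.6 = 3.75 Ω

3.75 Ω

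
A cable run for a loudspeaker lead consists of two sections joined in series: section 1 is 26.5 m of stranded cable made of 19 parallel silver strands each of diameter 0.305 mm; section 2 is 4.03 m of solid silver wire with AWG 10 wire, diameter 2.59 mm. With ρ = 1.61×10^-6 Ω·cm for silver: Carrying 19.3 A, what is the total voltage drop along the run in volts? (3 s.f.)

6.17 V

ρ = 1.61×10^-6 Ω·cm = 1.61×10^-8 Ω·m
Section 1: A_strand = π(1.5250e-04)² = 7.306e-08 m²; R₁ = ρL/(N·A_s) = (1.61×10^-8)(26.5)/(19×7.306e-08) = 0.3073 Ω
Section 2: A = π(2.59/2 mm)² = π(1.2950e-03 m)² = 5.269e-06 m²
R₂ = (1.61×10^-8)(4.03)/(5.269e-06) = 0.01232 Ω
R = R₁ + R₂ = 0.3197 Ω
V = IR = 19.3 × 0.3197 = 6.17 V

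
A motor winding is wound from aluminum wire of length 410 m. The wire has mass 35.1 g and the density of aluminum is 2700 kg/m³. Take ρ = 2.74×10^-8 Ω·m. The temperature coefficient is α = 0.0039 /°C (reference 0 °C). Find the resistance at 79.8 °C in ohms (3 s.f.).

A = m/(density·L) = 0.0351/(2700×410) = 3.1707e-08 m²
R = ρL/A = (2.74×10^-8)(410)/(3.1707e-08) = 354.3 Ω
R(79.8 °C) = 354.3 × (1 + 0.0039×79.8) = 465 Ω

465 Ω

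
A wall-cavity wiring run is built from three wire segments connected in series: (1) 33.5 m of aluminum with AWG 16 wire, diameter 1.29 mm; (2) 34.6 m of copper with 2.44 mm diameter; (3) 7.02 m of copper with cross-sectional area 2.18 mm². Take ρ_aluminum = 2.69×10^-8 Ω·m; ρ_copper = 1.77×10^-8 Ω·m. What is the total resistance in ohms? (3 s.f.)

Seg 1: A = π(1.29/2 mm)² = π(6.4500e-04 m)² = 1.307e-06 m²
R_1 = (2.69×10^-8)(33.5)/(1.307e-06) = 0.6895 Ω
Seg 2: A = π(d/2)² = π(1.2200e-03 m)² = 4.676e-06 m²
R_2 = (1.77×10^-8)(34.6)/(4.676e-06) = 0.131 Ω
Seg 3: A = 2.18 mm² = 2.180e-06 m²
R_3 = (1.77×10^-8)(7.02)/(2.180e-06) = 0.057 Ω
R_total = R_1 + R_2 + R_3 = 0.877 Ω

0.877 Ω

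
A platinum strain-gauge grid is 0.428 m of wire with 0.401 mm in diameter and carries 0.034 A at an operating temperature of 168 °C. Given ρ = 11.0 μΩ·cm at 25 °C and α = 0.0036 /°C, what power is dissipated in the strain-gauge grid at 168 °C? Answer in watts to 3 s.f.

ρ = 11.0 μΩ·cm = 1.10×10^-7 Ω·m
A = π(d/2)² = π(2.0050e-04 m)² = 1.263e-07 m²
R₍25₎ = ρL/A = (1.10×10^-7)(0.428)/(1.263e-07) = 0.3728 Ω
R₍168₎ = R₍25₎(1 + αΔT) = 0.3728 × (1 + 0.0036×143) = 0.5647 Ω
P = I²R = (0.034)² × 0.5647 = 6.53×10^-4 W

6.53×10^-4 W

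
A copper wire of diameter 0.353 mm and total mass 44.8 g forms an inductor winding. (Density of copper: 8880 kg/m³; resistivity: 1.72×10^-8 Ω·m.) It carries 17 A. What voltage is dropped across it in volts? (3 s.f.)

154 V

A = π(d/2)² = π(1.7650e-04 m)² = 9.7868e-08 m²
L = m/(density·A) = 0.0448/(8880×9.7868e-08) = 51.55 m
R = ρL/A = (1.72×10^-8)(51.55)/(9.7868e-08) = 9.06 Ω
V = IR = 17 × 9.06 = 154 V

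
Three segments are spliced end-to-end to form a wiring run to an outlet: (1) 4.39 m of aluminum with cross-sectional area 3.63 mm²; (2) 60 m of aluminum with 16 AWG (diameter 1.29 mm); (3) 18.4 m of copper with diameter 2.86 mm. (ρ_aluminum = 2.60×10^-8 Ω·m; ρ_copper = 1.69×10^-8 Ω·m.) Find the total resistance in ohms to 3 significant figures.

Seg 1: A = 3.63 mm² = 3.630e-06 m²
R_1 = (2.60×10^-8)(4.39)/(3.630e-06) = 0.03144 Ω
Seg 2: A = π(1.29/2 mm)² = π(6.4500e-04 m)² = 1.307e-06 m²
R_2 = (2.60×10^-8)(60)/(1.307e-06) = 1.194 Ω
Seg 3: A = π(d/2)² = π(1.4300e-03 m)² = 6.424e-06 m²
R_3 = (1.69×10^-8)(18.4)/(6.424e-06) = 0.0484 Ω
R_total = R_1 + R_2 + R_3 = 1.27 Ω

1.27 Ω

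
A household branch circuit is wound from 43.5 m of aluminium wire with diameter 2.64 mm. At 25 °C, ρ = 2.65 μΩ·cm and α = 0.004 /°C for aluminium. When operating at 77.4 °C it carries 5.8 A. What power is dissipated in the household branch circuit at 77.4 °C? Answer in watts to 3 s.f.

8.57 W

ρ = 2.65 μΩ·cm = 2.65×10^-8 Ω·m
A = π(d/2)² = π(1.3200e-03 m)² = 5.474e-06 m²
R₍25₎ = ρL/A = (2.65×10^-8)(43.5)/(5.474e-06) = 0.2106 Ω
R₍77.4₎ = R₍25₎(1 + αΔT) = 0.2106 × (1 + 0.004×52.4) = 0.2547 Ω
P = I²R = (5.8)² × 0.2547 = 8.57 W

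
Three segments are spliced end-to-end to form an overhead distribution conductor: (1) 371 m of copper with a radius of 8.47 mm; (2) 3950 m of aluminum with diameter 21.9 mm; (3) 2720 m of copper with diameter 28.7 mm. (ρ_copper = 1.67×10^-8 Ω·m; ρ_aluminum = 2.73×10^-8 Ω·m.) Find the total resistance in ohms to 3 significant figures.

Seg 1: A = πr² = π(8.4700e-03 m)² = 2.254e-04 m²
R_1 = (1.67×10^-8)(371)/(2.254e-04) = 0.02749 Ω
Seg 2: A = π(d/2)² = π(1.0950e-02 m)² = 3.767e-04 m²
R_2 = (2.73×10^-8)(3950)/(3.767e-04) = 0.2863 Ω
Seg 3: A = π(d/2)² = π(1.4350e-02 m)² = 6.469e-04 m²
R_3 = (1.67×10^-8)(2720)/(6.469e-04) = 0.07022 Ω
R_total = R_1 + R_2 + R_3 = 0.384 Ω

0.384 Ω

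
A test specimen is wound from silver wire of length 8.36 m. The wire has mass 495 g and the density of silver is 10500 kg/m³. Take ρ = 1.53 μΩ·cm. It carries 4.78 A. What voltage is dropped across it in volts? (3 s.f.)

ρ = 1.53 μΩ·cm = 1.53×10^-8 Ω·m
A = m/(density·L) = 0.495/(10500×8.36) = 5.6391e-06 m²
R = ρL/A = (1.53×10^-8)(8.36)/(5.6391e-06) = 0.02268 Ω
V = IR = 4.78 × 0.02268 = 0.108 V

0.108 V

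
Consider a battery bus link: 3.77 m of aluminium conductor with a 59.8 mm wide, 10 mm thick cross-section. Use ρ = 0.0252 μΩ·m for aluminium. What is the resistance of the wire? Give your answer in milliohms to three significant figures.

0.159 mΩ

ρ = 0.0252 μΩ·m = 2.52×10^-8 Ω·m
A = 59.8 × 10 mm² = 598 mm² = 5.980e-04 m²
R = ρL/A = (2.52×10^-8)(3.77 m)/(5.980e-04 m²) = 0.159 mΩ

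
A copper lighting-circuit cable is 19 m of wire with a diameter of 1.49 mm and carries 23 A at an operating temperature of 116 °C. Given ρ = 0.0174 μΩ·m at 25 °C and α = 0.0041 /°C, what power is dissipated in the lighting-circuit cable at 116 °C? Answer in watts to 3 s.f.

138 W

ρ = 0.0174 μΩ·m = 1.74×10^-8 Ω·m
A = π(d/2)² = π(7.4500e-04 m)² = 1.744e-06 m²
R₍25₎ = ρL/A = (1.74×10^-8)(19)/(1.744e-06) = 0.1896 Ω
R₍116₎ = R₍25₎(1 + αΔT) = 0.1896 × (1 + 0.0041×91) = 0.2603 Ω
P = I²R = (23)² × 0.2603 = 138 W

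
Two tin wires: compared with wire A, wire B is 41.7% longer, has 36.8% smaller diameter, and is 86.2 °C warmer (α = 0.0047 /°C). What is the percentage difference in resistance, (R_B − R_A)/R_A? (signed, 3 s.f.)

R ∝ ρL/d² with ρ ∝ (1+αΔT), so R_B/R_A = (1 + 41.7/100) × (1 − 36.8/100)⁻² × (1 + 0.0047×86.2)
= 1.417 × 2.504 × 1.405 = 4.985
(R_B − R_A)/R_A = 4.985 − 1 = 398%

398%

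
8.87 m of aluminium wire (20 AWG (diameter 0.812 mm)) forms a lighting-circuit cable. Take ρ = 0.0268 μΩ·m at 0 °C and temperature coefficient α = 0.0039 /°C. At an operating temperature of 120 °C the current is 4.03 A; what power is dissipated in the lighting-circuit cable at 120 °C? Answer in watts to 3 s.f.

10.9 W

ρ = 0.0268 μΩ·m = 2.68×10^-8 Ω·m
A = π(0.812/2 mm)² = π(4.0600e-04 m)² = 5.178e-07 m²
R₍0₎ = ρL/A = (2.68×10^-8)(8.87)/(5.178e-07) = 0.459 Ω
R₍120₎ = R₍0₎(1 + αΔT) = 0.459 × (1 + 0.0039×120) = 0.6739 Ω
P = I²R = (4.03)² × 0.6739 = 10.9 W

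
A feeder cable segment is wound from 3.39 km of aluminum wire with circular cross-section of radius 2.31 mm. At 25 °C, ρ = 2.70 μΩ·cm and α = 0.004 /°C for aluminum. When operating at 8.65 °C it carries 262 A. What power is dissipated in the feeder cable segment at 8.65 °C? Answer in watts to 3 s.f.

ρ = 2.70 μΩ·cm = 2.70×10^-8 Ω·m
A = πr² = π(2.3100e-03 m)² = 1.676e-05 m²
R₍25₎ = ρL/A = (2.70×10^-8)(3390)/(1.676e-05) = 5.46 Ω
R₍8.65₎ = R₍25₎(1 + αΔT) = 5.46 × (1 + 0.004×-16.4) = 5.103 Ω
P = I²R = (262)² × 5.103 = 3.50×10^5 W

3.50×10^5 W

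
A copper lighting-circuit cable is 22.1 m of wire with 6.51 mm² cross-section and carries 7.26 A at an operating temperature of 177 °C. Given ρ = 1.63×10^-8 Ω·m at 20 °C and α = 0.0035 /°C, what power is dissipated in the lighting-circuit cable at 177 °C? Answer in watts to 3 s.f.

A = 6.51 mm² = 6.510e-06 m²
R₍20₎ = ρL/A = (1.63×10^-8)(22.1)/(6.510e-06) = 0.05533 Ω
R₍177₎ = R₍20₎(1 + αΔT) = 0.05533 × (1 + 0.0035×157) = 0.08574 Ω
P = I²R = (7.26)² × 0.08574 = 4.52 W

4.52 W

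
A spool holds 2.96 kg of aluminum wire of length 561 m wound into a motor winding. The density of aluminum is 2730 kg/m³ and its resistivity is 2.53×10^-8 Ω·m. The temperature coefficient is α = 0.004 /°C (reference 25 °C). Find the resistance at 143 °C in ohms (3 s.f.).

10.8 Ω

A = m/(density·L) = 2.96/(2730×561) = 1.9327e-06 m²
R = ρL/A = (2.53×10^-8)(561)/(1.9327e-06) = 7.344 Ω
R(143 °C) = 7.344 × (1 + 0.004×118) = 10.8 Ω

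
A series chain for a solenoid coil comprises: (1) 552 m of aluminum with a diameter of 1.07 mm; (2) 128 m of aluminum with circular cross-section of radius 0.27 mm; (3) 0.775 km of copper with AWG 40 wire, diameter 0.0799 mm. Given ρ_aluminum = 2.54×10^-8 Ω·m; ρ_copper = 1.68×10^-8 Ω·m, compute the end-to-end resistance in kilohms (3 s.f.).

Seg 1: A = π(d/2)² = π(5.3500e-04 m)² = 8.992e-07 m²
R_1 = (2.54×10^-8)(552)/(8.992e-07) = 15.59 Ω
Seg 2: A = πr² = π(2.7000e-04 m)² = 2.290e-07 m²
R_2 = (2.54×10^-8)(128)/(2.290e-07) = 14.2 Ω
Seg 3: A = π(0.0799/2 mm)² = π(3.9950e-05 m)² = 5.014e-09 m²
R_3 = (1.68×10^-8)(775)/(5.014e-09) = 2597 Ω
R_total = R_1 + R_2 + R_3 = 2.63 kΩ

2.63 kΩ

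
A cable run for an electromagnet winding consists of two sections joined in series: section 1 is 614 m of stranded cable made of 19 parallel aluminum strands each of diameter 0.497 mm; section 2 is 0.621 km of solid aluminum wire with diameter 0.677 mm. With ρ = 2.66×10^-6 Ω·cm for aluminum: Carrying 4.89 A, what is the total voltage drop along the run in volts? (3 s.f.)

246 V

ρ = 2.66×10^-6 Ω·cm = 2.66×10^-8 Ω·m
Section 1: A_strand = π(2.4850e-04)² = 1.940e-07 m²; R₁ = ρL/(N·A_s) = (2.66×10^-8)(614)/(19×1.940e-07) = 4.431 Ω
Section 2: A = π(d/2)² = π(3.3850e-04 m)² = 3.600e-07 m²
R₂ = (2.66×10^-8)(621)/(3.600e-07) = 45.89 Ω
R = R₁ + R₂ = 50.32 Ω
V = IR = 4.89 × 50.32 = 246 V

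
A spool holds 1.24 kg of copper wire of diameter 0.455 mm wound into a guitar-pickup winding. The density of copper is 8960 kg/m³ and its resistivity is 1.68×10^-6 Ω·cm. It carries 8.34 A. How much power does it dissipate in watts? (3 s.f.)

6120 W

ρ = 1.68×10^-6 Ω·cm = 1.68×10^-8 Ω·m
A = π(d/2)² = π(2.2750e-04 m)² = 1.6260e-07 m²
L = m/(density·A) = 1.24/(8960×1.6260e-07) = 851.1 m
R = ρL/A = (1.68×10^-8)(851.1)/(1.6260e-07) = 87.94 Ω
P = I²R = (8.34)² × 87.94 = 6120 W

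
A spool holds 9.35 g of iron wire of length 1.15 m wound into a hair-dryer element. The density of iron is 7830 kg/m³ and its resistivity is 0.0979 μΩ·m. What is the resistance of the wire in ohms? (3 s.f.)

0.108 Ω

ρ = 0.0979 μΩ·m = 9.79×10^-8 Ω·m
A = m/(density·L) = 0.00935/(7830×1.15) = 1.0384e-06 m²
R = ρL/A = (9.79×10^-8)(1.15)/(1.0384e-06) = 0.108 Ω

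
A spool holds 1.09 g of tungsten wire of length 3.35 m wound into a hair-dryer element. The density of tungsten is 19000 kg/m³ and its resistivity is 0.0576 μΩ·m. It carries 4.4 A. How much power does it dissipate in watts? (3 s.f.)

218 W

ρ = 0.0576 μΩ·m = 5.76×10^-8 Ω·m
A = m/(density·L) = 0.00109/(19000×3.35) = 1.7125e-08 m²
R = ρL/A = (5.76×10^-8)(3.35)/(1.7125e-08) = 11.27 Ω
P = I²R = (4.4)² × 11.27 = 218 W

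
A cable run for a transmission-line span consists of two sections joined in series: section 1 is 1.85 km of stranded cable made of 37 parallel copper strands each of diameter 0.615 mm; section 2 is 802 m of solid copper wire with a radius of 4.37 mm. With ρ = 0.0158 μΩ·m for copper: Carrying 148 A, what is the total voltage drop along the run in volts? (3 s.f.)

ρ = 0.0158 μΩ·m = 1.58×10^-8 Ω·m
Section 1: A_strand = π(3.0750e-04)² = 2.971e-07 m²; R₁ = ρL/(N·A_s) = (1.58×10^-8)(1850)/(37×2.971e-07) = 2.659 Ω
Section 2: A = πr² = π(4.3700e-03 m)² = 5.999e-05 m²
R₂ = (1.58×10^-8)(802)/(5.999e-05) = 0.2112 Ω
R = R₁ + R₂ = 2.871 Ω
V = IR = 148 × 2.871 = 425 V

425 V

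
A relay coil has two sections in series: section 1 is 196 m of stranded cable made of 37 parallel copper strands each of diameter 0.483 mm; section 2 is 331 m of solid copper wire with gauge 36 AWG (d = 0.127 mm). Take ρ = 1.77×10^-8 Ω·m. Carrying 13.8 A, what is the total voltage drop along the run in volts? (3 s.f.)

Section 1: A_strand = π(2.4150e-04)² = 1.832e-07 m²; R₁ = ρL/(N·A_s) = (1.77×10^-8)(196)/(37×1.832e-07) = 0.5117 Ω
Section 2: A = π(0.127/2 mm)² = π(6.3500e-05 m)² = 1.267e-08 m²
R₂ = (1.77×10^-8)(331)/(1.267e-08) = 462.5 Ω
R = R₁ + R₂ = 463 Ω
V = IR = 13.8 × 463 = 6390 V

6390 V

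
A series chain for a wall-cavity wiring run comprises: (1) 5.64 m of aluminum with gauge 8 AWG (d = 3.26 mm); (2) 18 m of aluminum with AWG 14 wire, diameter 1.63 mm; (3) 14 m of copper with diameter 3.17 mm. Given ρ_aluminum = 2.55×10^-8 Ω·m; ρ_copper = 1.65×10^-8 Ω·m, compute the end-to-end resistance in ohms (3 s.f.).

Seg 1: A = π(3.26/2 mm)² = π(1.6300e-03 m)² = 8.347e-06 m²
R_1 = (2.55×10^-8)(5.64)/(8.347e-06) = 0.01723 Ω
Seg 2: A = π(1.63/2 mm)² = π(8.1500e-04 m)² = 2.087e-06 m²
R_2 = (2.55×10^-8)(18)/(2.087e-06) = 0.22 Ω
Seg 3: A = π(d/2)² = π(1.5850e-03 m)² = 7.892e-06 m²
R_3 = (1.65×10^-8)(14)/(7.892e-06) = 0.02927 Ω
R_total = R_1 + R_2 + R_3 = 0.266 Ω

0.266 Ω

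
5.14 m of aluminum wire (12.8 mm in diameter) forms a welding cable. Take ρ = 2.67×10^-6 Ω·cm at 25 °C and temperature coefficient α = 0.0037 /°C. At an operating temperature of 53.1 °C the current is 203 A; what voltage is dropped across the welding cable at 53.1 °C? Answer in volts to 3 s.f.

ρ = 2.67×10^-6 Ω·cm = 2.67×10^-8 Ω·m
A = π(d/2)² = π(6.4000e-03 m)² = 1.287e-04 m²
R₍25₎ = ρL/A = (2.67×10^-8)(5.14)/(1.287e-04) = 0.001067 Ω
R₍53.1₎ = R₍25₎(1 + αΔT) = 0.001067 × (1 + 0.0037×28.1) = 0.001177 Ω
V = IR = 203 × 0.001177 = 0.239 V

0.239 V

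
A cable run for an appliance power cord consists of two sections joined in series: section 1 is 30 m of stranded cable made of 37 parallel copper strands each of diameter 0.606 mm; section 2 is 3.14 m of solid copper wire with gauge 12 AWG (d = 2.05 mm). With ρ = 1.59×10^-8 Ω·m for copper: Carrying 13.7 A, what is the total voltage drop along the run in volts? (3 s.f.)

Section 1: A_strand = π(3.0300e-04)² = 2.884e-07 m²; R₁ = ρL/(N·A_s) = (1.59×10^-8)(30)/(37×2.884e-07) = 0.0447 Ω
Section 2: A = π(2.05/2 mm)² = π(1.0250e-03 m)² = 3.301e-06 m²
R₂ = (1.59×10^-8)(3.14)/(3.301e-06) = 0.01513 Ω
R = R₁ + R₂ = 0.05982 Ω
V = IR = 13.7 × 0.05982 = 0.820 V

0.820 V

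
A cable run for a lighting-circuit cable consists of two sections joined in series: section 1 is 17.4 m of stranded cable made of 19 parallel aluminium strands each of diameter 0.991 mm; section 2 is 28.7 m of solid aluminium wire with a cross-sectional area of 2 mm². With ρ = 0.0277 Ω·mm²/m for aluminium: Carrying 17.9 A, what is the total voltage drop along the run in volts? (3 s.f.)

ρ = 0.0277 Ω·mm²/m = 2.77×10^-8 Ω·m
Section 1: A_strand = π(4.9550e-04)² = 7.713e-07 m²; R₁ = ρL/(N·A_s) = (2.77×10^-8)(17.4)/(19×7.713e-07) = 0.03289 Ω
Section 2: A = 2 mm² = 2.000e-06 m²
R₂ = (2.77×10^-8)(28.7)/(2.000e-06) = 0.3975 Ω
R = R₁ + R₂ = 0.4304 Ω
V = IR = 17.9 × 0.4304 = 7.70 V

7.70 V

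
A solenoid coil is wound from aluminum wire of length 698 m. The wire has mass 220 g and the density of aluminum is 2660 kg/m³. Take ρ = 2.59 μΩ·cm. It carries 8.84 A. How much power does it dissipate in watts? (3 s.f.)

ρ = 2.59 μΩ·cm = 2.59×10^-8 Ω·m
A = m/(density·L) = 0.22/(2660×698) = 1.1849e-07 m²
R = ρL/A = (2.59×10^-8)(698)/(1.1849e-07) = 152.6 Ω
P = I²R = (8.84)² × 152.6 = 11900 W

11900 W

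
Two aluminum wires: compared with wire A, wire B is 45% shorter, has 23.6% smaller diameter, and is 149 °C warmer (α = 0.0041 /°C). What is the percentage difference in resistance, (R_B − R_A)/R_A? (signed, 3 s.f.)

51.8%

R ∝ ρL/d² with ρ ∝ (1+αΔT), so R_B/R_A = (1 − 45/100) × (1 − 23.6/100)⁻² × (1 + 0.0041×149)
= 0.55 × 1.713 × 1.611 = 1.518
(R_B − R_A)/R_A = 1.518 − 1 = 51.8%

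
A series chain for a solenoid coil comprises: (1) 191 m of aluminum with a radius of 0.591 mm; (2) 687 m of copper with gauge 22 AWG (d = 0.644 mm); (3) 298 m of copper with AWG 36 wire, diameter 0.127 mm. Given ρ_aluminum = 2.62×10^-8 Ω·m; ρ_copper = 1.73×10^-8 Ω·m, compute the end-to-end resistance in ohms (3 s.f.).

448 Ω

Seg 1: A = πr² = π(5.9100e-04 m)² = 1.097e-06 m²
R_1 = (2.62×10^-8)(191)/(1.097e-06) = 4.56 Ω
Seg 2: A = π(0.644/2 mm)² = π(3.2200e-04 m)² = 3.257e-07 m²
R_2 = (1.73×10^-8)(687)/(3.257e-07) = 36.49 Ω
Seg 3: A = π(0.127/2 mm)² = π(6.3500e-05 m)² = 1.267e-08 m²
R_3 = (1.73×10^-8)(298)/(1.267e-08) = 407 Ω
R_total = R_1 + R_2 + R_3 = 448 Ω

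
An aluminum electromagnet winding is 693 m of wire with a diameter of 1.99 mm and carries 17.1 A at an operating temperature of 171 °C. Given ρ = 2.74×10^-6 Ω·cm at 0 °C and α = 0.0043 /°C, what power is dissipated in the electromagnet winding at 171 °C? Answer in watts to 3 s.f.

ρ = 2.74×10^-6 Ω·cm = 2.74×10^-8 Ω·m
A = π(d/2)² = π(9.9500e-04 m)² = 3.110e-06 m²
R₍0₎ = ρL/A = (2.74×10^-8)(693)/(3.110e-06) = 6.105 Ω
R₍171₎ = R₍0₎(1 + αΔT) = 6.105 × (1 + 0.0043×171) = 10.59 Ω
P = I²R = (17.1)² × 10.59 = 3100 W

3100 W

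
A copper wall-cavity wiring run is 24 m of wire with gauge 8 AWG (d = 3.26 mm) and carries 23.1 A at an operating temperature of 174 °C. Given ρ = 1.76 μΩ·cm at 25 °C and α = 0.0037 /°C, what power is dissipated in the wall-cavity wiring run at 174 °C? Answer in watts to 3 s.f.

ρ = 1.76 μΩ·cm = 1.76×10^-8 Ω·m
A = π(3.26/2 mm)² = π(1.6300e-03 m)² = 8.347e-06 m²
R₍25₎ = ρL/A = (1.76×10^-8)(24)/(8.347e-06) = 0.05061 Ω
R₍174₎ = R₍25₎(1 + αΔT) = 0.05061 × (1 + 0.0037×149) = 0.0785 Ω
P = I²R = (23.1)² × 0.0785 = 41.9 W

41.9 W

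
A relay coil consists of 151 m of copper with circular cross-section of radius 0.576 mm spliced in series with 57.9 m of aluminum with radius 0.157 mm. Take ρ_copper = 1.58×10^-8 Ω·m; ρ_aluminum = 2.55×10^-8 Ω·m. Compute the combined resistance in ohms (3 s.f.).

Segment 1: A = πr² = π(5.7600e-04 m)² = 1.042e-06 m²
R₁ = ρL/A = (1.58×10^-8)(151)/(1.042e-06) = 2.289 Ω
Segment 2: A = πr² = π(1.5700e-04 m)² = 7.744e-08 m²
R₂ = (2.55×10^-8)(57.9)/(7.744e-08) = 19.07 Ω
R = R₁ + R₂ = 21.4 Ω

21.4 Ω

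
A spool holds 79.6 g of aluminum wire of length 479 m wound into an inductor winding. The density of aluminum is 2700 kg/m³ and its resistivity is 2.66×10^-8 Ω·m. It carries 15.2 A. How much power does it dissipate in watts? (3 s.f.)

47800 W

A = m/(density·L) = 0.0796/(2700×479) = 6.1548e-08 m²
R = ρL/A = (2.66×10^-8)(479)/(6.1548e-08) = 207 Ω
P = I²R = (15.2)² × 207 = 47800 W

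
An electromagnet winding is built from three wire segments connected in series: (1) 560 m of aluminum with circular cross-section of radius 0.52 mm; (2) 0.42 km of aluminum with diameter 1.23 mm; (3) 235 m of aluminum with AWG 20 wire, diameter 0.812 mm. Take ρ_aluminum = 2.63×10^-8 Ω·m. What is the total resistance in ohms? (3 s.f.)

38.6 Ω

Seg 1: A = πr² = π(5.2000e-04 m)² = 8.495e-07 m²
R_1 = (2.63×10^-8)(560)/(8.495e-07) = 17.34 Ω
Seg 2: A = π(d/2)² = π(6.1500e-04 m)² = 1.188e-06 m²
R_2 = (2.63×10^-8)(420)/(1.188e-06) = 9.296 Ω
Seg 3: A = π(0.812/2 mm)² = π(4.0600e-04 m)² = 5.178e-07 m²
R_3 = (2.63×10^-8)(235)/(5.178e-07) = 11.93 Ω
R_total = R_1 + R_2 + R_3 = 38.6 Ω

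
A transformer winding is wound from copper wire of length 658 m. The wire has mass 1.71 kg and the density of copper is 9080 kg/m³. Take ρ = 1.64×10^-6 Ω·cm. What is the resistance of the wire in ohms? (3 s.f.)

ρ = 1.64×10^-6 Ω·cm = 1.64×10^-8 Ω·m
A = m/(density·L) = 1.71/(9080×658) = 2.8621e-07 m²
R = ρL/A = (1.64×10^-8)(658)/(2.8621e-07) = 37.7 Ω

37.7 Ω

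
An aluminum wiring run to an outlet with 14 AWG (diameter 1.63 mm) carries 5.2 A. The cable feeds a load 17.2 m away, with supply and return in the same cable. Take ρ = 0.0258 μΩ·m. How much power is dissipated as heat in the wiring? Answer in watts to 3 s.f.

ρ = 0.0258 μΩ·m = 2.58×10^-8 Ω·m
A = π(1.63/2 mm)² = π(8.1500e-04 m)² = 2.087e-06 m²
Total conductor length (both ways) L = 2 × 17.2 = 34.4 m
R = ρL/A = (2.58×10^-8)(34.4)/(2.087e-06) = 0.4253 Ω
P = I²R = (5.2)² × 0.4253 = 11.5 W

11.5 W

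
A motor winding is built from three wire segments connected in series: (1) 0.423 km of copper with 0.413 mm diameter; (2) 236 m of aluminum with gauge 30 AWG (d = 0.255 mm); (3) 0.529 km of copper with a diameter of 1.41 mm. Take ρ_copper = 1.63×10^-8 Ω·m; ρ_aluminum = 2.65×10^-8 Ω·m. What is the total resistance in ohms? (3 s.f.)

179 Ω

Seg 1: A = π(d/2)² = π(2.0650e-04 m)² = 1.340e-07 m²
R_1 = (1.63×10^-8)(423)/(1.340e-07) = 51.47 Ω
Seg 2: A = π(0.255/2 mm)² = π(1.2750e-04 m)² = 5.107e-08 m²
R_2 = (2.65×10^-8)(236)/(5.107e-08) = 122.5 Ω
Seg 3: A = π(d/2)² = π(7.0500e-04 m)² = 1.561e-06 m²
R_3 = (1.63×10^-8)(529)/(1.561e-06) = 5.522 Ω
R_total = R_1 + R_2 + R_3 = 179 Ω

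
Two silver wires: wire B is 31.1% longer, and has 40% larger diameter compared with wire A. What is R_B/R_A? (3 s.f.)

R ∝ L/d², so R_B/R_A = (1 + 31.1/100) × (1 + 40/100)⁻²
= 1.311 × 0.5102 = 0.669

0.669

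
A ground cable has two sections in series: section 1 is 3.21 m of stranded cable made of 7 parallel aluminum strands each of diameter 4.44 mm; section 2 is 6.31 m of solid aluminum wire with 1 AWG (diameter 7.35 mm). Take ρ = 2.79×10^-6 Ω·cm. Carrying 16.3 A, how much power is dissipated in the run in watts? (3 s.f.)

1.32 W

ρ = 2.79×10^-6 Ω·cm = 2.79×10^-8 Ω·m
Section 1: A_strand = π(2.2200e-03)² = 1.548e-05 m²; R₁ = ρL/(N·A_s) = (2.79×10^-8)(3.21)/(7×1.548e-05) = 8.263×10^-4 Ω
Section 2: A = π(7.35/2 mm)² = π(3.6750e-03 m)² = 4.243e-05 m²
R₂ = (2.79×10^-8)(6.31)/(4.243e-05) = 0.004149 Ω
R = R₁ + R₂ = 0.004976 Ω
P = I²R = (16.3)² × 0.004976 = 1.32 W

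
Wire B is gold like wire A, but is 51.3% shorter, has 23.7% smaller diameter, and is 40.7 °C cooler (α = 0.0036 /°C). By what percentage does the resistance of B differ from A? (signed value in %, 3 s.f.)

-28.6%

R ∝ ρL/d² with ρ ∝ (1+αΔT), so R_B/R_A = (1 − 51.3/100) × (1 − 23.7/100)⁻² × (1 − 0.0036×40.7)
= 0.487 × 1.718 × 0.8535 = 0.714
(R_B − R_A)/R_A = 0.714 − 1 = -28.6%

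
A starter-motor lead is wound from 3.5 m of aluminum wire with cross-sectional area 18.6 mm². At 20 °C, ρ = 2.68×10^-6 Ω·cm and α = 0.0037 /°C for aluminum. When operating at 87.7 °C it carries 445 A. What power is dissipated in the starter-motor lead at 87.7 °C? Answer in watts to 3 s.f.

ρ = 2.68×10^-6 Ω·cm = 2.68×10^-8 Ω·m
A = 18.6 mm² = 1.860e-05 m²
R₍20₎ = ρL/A = (2.68×10^-8)(3.5)/(1.860e-05) = 0.005043 Ω
R₍87.7₎ = R₍20₎(1 + αΔT) = 0.005043 × (1 + 0.0037×67.7) = 0.006306 Ω
P = I²R = (445)² × 0.006306 = 1250 W

1250 W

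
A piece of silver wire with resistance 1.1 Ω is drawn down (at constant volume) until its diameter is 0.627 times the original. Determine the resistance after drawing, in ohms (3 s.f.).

7.12 Ω

Volume constant ⇒ L' = L/r² with r = 0.627. R' = ρL'/A' = ρ(L/r²)/(πr²d₀²/4) = R/r⁴.
R' = 6.47 × 1.1 = 7.12 Ω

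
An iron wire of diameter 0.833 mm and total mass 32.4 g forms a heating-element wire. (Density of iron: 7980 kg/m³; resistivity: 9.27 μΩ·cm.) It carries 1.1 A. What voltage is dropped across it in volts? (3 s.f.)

ρ = 9.27 μΩ·cm = 9.27×10^-8 Ω·m
A = π(d/2)² = π(4.1650e-04 m)² = 5.4498e-07 m²
L = m/(density·A) = 0.0324/(7980×5.4498e-07) = 7.45 m
R = ρL/A = (9.27×10^-8)(7.45)/(5.4498e-07) = 1.267 Ω
V = IR = 1.1 × 1.267 = 1.39 V

1.39 V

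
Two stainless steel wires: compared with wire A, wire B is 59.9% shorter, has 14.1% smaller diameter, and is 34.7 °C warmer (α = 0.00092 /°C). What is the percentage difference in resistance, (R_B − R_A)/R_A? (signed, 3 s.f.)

R ∝ ρL/d² with ρ ∝ (1+αΔT), so R_B/R_A = (1 − 59.9/100) × (1 − 14.1/100)⁻² × (1 + 0.00092×34.7)
= 0.401 × 1.355 × 1.032 = 0.5608
(R_B − R_A)/R_A = 0.5608 − 1 = -43.9%

-43.9%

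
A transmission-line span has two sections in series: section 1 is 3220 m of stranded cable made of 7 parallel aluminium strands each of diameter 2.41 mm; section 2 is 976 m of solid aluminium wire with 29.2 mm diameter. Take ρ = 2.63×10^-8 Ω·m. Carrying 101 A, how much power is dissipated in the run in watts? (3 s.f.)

Section 1: A_strand = π(1.2050e-03)² = 4.562e-06 m²; R₁ = ρL/(N·A_s) = (2.63×10^-8)(3220)/(7×4.562e-06) = 2.652 Ω
Section 2: A = π(d/2)² = π(1.4600e-02 m)² = 6.697e-04 m²
R₂ = (2.63×10^-8)(976)/(6.697e-04) = 0.03833 Ω
R = R₁ + R₂ = 2.69 Ω
P = I²R = (101)² × 2.69 = 27400 W

27400 W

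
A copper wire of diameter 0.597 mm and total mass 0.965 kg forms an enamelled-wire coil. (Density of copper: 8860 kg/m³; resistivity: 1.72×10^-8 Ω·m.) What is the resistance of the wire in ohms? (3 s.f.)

A = π(d/2)² = π(2.9850e-04 m)² = 2.7992e-07 m²
L = m/(density·A) = 0.965/(8860×2.7992e-07) = 389.1 m
R = ρL/A = (1.72×10^-8)(389.1)/(2.7992e-07) = 23.9 Ω

23.9 Ω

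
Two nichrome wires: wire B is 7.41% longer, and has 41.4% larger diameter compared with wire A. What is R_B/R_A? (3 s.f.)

R ∝ L/d², so R_B/R_A = (1 + 7.41/100) × (1 + 41.4/100)⁻²
= 1.074 × 0.5001 = 0.537

0.537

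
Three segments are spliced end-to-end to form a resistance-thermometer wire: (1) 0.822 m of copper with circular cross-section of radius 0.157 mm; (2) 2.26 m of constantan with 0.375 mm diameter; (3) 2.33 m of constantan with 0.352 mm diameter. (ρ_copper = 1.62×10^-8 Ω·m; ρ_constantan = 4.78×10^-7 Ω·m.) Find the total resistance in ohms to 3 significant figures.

21.4 Ω

Seg 1: A = πr² = π(1.5700e-04 m)² = 7.744e-08 m²
R_1 = (1.62×10^-8)(0.822)/(7.744e-08) = 0.172 Ω
Seg 2: A = π(d/2)² = π(1.8750e-04 m)² = 1.104e-07 m²
R_2 = (4.78×10^-7)(2.26)/(1.104e-07) = 9.781 Ω
Seg 3: A = π(d/2)² = π(1.7600e-04 m)² = 9.731e-08 m²
R_3 = (4.78×10^-7)(2.33)/(9.731e-08) = 11.44 Ω
R_total = R_1 + R_2 + R_3 = 21.4 Ω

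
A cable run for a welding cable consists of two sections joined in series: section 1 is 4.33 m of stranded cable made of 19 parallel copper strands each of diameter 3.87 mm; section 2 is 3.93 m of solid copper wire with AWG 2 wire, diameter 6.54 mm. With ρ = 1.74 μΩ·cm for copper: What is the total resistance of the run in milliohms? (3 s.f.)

2.37 mΩ

ρ = 1.74 μΩ·cm = 1.74×10^-8 Ω·m
Section 1: A_strand = π(1.9350e-03)² = 1.176e-05 m²; R₁ = ρL/(N·A_s) = (1.74×10^-8)(4.33)/(19×1.176e-05) = 3.371×10^-4 Ω
Section 2: A = π(6.54/2 mm)² = π(3.2700e-03 m)² = 3.359e-05 m²
R₂ = (1.74×10^-8)(3.93)/(3.359e-05) = 0.002036 Ω
R = R₁ + R₂ = 2.37 mΩ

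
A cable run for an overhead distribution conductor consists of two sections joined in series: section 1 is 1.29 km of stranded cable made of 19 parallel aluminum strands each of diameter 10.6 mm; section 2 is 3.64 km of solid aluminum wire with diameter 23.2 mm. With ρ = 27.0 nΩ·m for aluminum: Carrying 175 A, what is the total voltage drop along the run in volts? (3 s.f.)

44.3 V

ρ = 27.0 nΩ·m = 2.70×10^-8 Ω·m
Section 1: A_strand = π(5.3000e-03)² = 8.825e-05 m²; R₁ = ρL/(N·A_s) = (2.70×10^-8)(1290)/(19×8.825e-05) = 0.02077 Ω
Section 2: A = π(d/2)² = π(1.1600e-02 m)² = 4.227e-04 m²
R₂ = (2.70×10^-8)(3640)/(4.227e-04) = 0.2325 Ω
R = R₁ + R₂ = 0.2533 Ω
V = IR = 175 × 0.2533 = 44.3 V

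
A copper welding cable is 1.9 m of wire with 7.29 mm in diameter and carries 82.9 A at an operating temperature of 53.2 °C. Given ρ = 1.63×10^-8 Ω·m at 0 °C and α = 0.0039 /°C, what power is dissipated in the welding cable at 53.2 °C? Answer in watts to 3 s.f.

A = π(d/2)² = π(3.6450e-03 m)² = 4.174e-05 m²
R₍0₎ = ρL/A = (1.63×10^-8)(1.9)/(4.174e-05) = 7.420×10^-4 Ω
R₍53.2₎ = R₍0₎(1 + αΔT) = 7.420×10^-4 × (1 + 0.0039×53.2) = 8.959×10^-4 Ω
P = I²R = (82.9)² × 8.959×10^-4 = 6.16 W

6.16 W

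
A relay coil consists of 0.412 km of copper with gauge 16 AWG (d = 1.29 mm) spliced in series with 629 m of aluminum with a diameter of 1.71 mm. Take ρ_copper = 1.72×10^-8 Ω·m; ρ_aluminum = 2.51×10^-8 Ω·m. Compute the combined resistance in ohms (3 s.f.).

Segment 1: A = π(1.29/2 mm)² = π(6.4500e-04 m)² = 1.307e-06 m²
R₁ = ρL/A = (1.72×10^-8)(412)/(1.307e-06) = 5.422 Ω
Segment 2: A = π(d/2)² = π(8.5500e-04 m)² = 2.297e-06 m²
R₂ = (2.51×10^-8)(629)/(2.297e-06) = 6.875 Ω
R = R₁ + R₂ = 12.3 Ω

12.3 Ω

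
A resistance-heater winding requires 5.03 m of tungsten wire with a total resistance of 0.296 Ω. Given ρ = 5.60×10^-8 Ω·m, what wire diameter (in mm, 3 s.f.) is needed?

1.10 mm

A = ρL/R = (5.60×10^-8)(5.03)/(0.296) = 9.516e-07 m²
d = 2√(A/π) = 1.101e-03 m = 1.10 mm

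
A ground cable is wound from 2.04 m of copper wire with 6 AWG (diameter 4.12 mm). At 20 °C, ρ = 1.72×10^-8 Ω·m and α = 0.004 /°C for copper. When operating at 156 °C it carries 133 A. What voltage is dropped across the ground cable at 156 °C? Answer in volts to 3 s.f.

A = π(4.12/2 mm)² = π(2.0600e-03 m)² = 1.333e-05 m²
R₍20₎ = ρL/A = (1.72×10^-8)(2.04)/(1.333e-05) = 0.002632 Ω
R₍156₎ = R₍20₎(1 + αΔT) = 0.002632 × (1 + 0.004×136) = 0.004064 Ω
V = IR = 133 × 0.004064 = 0.540 V

0.540 V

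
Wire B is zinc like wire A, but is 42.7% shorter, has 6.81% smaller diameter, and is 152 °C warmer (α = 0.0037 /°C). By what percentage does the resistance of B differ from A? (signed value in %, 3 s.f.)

R ∝ ρL/d² with ρ ∝ (1+αΔT), so R_B/R_A = (1 − 42.7/100) × (1 − 6.81/100)⁻² × (1 + 0.0037×152)
= 0.573 × 1.151 × 1.562 = 1.031
(R_B − R_A)/R_A = 1.031 − 1 = 3.09%

3.09%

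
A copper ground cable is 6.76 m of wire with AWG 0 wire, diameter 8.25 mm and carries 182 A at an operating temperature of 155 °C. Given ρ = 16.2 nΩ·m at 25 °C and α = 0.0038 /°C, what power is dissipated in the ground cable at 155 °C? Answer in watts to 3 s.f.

101 W

ρ = 16.2 nΩ·m = 1.62×10^-8 Ω·m
A = π(8.25/2 mm)² = π(4.1250e-03 m)² = 5.346e-05 m²
R₍25₎ = ρL/A = (1.62×10^-8)(6.76)/(5.346e-05) = 0.002049 Ω
R₍155₎ = R₍25₎(1 + αΔT) = 0.002049 × (1 + 0.0038×130) = 0.003061 Ω
P = I²R = (182)² × 0.003061 = 101 W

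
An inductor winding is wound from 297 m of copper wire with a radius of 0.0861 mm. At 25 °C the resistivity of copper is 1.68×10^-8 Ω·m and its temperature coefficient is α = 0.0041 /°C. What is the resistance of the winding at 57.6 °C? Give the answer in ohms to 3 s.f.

243 Ω

A = πr² = π(8.6100e-05 m)² = 2.329e-08 m²
R₍25°C₎ = ρL/A = (1.68×10^-8)(297)/(2.329e-08) = 214.2 Ω
R = R₀(1 + αΔT) = 214.2(1 + 0.0041×32.6) = 243 Ω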